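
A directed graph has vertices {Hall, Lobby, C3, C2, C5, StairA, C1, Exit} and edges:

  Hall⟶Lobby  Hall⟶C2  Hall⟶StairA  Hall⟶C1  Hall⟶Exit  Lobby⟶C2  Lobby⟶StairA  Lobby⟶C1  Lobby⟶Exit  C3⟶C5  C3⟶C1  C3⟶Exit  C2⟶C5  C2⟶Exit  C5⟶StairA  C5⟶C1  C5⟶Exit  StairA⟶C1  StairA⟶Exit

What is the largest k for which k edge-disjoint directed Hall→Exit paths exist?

Assign every edge capacity 1; by Menger, the answer equals the max flow.
Path Hall→Exit (+1); total 1.
Path Hall→Lobby→Exit (+1); total 2.
Path Hall→C2→Exit (+1); total 3.
Path Hall→StairA→Exit (+1); total 4.
No residual Hall→Exit path; max flow = 4.
Certifying cut of size 4: {Hall→C2, Hall→Exit, Hall→Lobby, Hall→StairA}.

4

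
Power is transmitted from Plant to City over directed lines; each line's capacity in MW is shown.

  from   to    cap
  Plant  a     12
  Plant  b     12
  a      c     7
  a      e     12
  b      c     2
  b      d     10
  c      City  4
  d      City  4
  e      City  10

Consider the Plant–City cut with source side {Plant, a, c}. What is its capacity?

Edges leaving {Plant, a, c}: Plant→b (12), a→e (12), c→City (4).
Cut capacity = 12 + 12 + 4 = 28.

28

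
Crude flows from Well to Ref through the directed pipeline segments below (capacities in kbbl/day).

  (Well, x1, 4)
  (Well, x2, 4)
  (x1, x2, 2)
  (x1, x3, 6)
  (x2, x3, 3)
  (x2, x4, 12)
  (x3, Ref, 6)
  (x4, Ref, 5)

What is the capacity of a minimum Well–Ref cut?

8

Augment Well→x1→x3→Ref: bottleneck 4, flow now 4.
Augment Well→x2→x3→Ref: bottleneck 2, flow now 6.
Augment Well→x2→x4→Ref: bottleneck 2, flow now 8.
No augmenting path remains; maximum flow = 8.
By max-flow min-cut, the minimum cut capacity equals the max flow.
In the residual graph, reachable from Well: {Well}.
Min-cut edges: Well→x1 (4), Well→x2 (4); capacity 4 + 4 = 8.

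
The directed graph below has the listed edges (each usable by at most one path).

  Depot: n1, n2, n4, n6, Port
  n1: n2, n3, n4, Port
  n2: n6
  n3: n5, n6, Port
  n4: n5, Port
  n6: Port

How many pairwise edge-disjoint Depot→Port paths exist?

Assign every edge capacity 1; by Menger, the answer equals the max flow.
Path Depot→Port (+1); total 1.
Path Depot→n1→Port (+1); total 2.
Path Depot→n4→Port (+1); total 3.
Path Depot→n6→Port (+1); total 4.
No residual Depot→Port path; max flow = 4.
Certifying cut of size 4: {Depot→Port, Depot→n1, Depot→n4, n6→Port}.

4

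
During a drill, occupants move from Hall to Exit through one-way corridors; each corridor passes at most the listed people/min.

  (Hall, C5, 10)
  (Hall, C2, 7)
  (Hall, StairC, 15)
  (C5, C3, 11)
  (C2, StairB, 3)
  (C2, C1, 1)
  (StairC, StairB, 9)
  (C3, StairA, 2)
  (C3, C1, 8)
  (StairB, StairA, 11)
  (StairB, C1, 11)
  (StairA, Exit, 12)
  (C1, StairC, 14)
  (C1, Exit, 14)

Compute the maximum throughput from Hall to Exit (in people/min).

Augment Hall→C2→C1→Exit: bottleneck 1, flow now 1.
Augment Hall→C5→C3→StairA→Exit: bottleneck 2, flow now 3.
Augment Hall→C5→C3→C1→Exit: bottleneck 8, flow now 11.
Augment Hall→C2→StairB→StairA→Exit: bottleneck 3, flow now 14.
Augment Hall→StairC→StairB→StairA→Exit: bottleneck 7, flow now 21.
Augment Hall→StairC→StairB→C1→Exit: bottleneck 2, flow now 23.
No augmenting path remains; maximum flow = 23.
In the residual graph, reachable from Hall: {Hall, C2, StairC}.
Min-cut edges: Hall→C5 (10), C2→StairB (3), C2→C1 (1), StairC→StairB (9); capacity 10 + 3 + 1 + 9 = 23.
This cut is saturated, so no flow can exceed 23.

23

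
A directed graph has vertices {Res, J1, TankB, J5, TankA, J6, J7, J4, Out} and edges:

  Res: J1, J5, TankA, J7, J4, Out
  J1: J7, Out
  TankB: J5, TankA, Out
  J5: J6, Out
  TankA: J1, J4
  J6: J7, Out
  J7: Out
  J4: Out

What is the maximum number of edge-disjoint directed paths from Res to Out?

Assign every edge capacity 1; by Menger, the answer equals the max flow.
Path Res→Out (+1); total 1.
Path Res→J1→Out (+1); total 2.
Path Res→J5→Out (+1); total 3.
Path Res→J7→Out (+1); total 4.
Path Res→J4→Out (+1); total 5.
No residual Res→Out path; max flow = 5.
Certifying cut of size 5: {J1→Out, J4→Out, J7→Out, Res→J5, Res→Out}.

5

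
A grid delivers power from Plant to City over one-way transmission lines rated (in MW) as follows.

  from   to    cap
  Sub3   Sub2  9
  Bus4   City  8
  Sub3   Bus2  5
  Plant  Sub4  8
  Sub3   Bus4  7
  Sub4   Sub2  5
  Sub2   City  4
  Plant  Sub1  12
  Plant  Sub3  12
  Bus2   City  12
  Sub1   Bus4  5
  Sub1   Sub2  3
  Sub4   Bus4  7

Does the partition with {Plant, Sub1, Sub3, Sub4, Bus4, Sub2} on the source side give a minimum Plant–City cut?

Given cut capacity: 5 + 8 + 4 = 17.
Augment Plant→Sub1→Bus4→City: bottleneck 5, flow now 5.
Augment Plant→Sub1→Sub2→City: bottleneck 3, flow now 8.
Augment Plant→Sub3→Bus4→City: bottleneck 3, flow now 11.
Augment Plant→Sub3→Bus2→City: bottleneck 5, flow now 16.
Augment Plant→Sub3→Sub2→City: bottleneck 1, flow now 17.
No augmenting path remains; maximum flow = 17.
Cut capacity 17 equals the max flow, so it is a minimum cut.

Yes — it is a minimum cut (capacity 17).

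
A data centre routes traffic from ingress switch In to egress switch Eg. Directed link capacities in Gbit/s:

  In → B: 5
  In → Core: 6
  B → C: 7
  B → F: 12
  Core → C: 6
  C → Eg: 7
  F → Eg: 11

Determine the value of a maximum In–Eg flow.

Augment In→B→C→Eg: bottleneck 5, flow now 5.
Augment In→Core→C→Eg: bottleneck 2, flow now 7.
Augment In→Core→C→B→F→Eg: bottleneck 4, flow now 11. (uses reverse residual edge)
No augmenting path remains; maximum flow = 11.
In the residual graph, reachable from In: {In}.
Min-cut edges: In→B (5), In→Core (6); capacity 5 + 6 = 11.
This cut is saturated, so no flow can exceed 11.

11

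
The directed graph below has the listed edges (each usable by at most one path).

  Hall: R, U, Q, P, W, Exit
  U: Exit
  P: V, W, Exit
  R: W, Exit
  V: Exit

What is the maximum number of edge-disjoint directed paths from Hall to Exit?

Assign every edge capacity 1; by Menger, the answer equals the max flow.
Path Hall→Exit (+1); total 1.
Path Hall→P→Exit (+1); total 2.
Path Hall→R→Exit (+1); total 3.
Path Hall→U→Exit (+1); total 4.
No residual Hall→Exit path; max flow = 4.
Certifying cut of size 4: {Hall→Exit, Hall→P, Hall→R, Hall→U}.

4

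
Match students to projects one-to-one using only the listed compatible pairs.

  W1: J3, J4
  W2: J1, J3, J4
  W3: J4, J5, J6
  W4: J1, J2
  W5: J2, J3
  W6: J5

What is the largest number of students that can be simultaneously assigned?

Unit-capacity flow: source→left, listed edges, right→sink; max matching = max flow.
Augmenting path W1→J3 (+1); matched 1.
Augmenting path W2→J1 (+1); matched 2.
Augmenting path W3→J4 (+1); matched 3.
Augmenting path W4→J2 (+1); matched 4.
Augmenting path W6→J5 (+1); matched 5.
Augmenting path W5→J3→W1→J4→W3→J6 (+1); matched 6.
No augmenting path remains; maximum matching = 6.
König certificate: {W1, W2, W3, W4, W5, W6} is a vertex cover of size 6 (every listed pair touches it), so no matching can be larger.

6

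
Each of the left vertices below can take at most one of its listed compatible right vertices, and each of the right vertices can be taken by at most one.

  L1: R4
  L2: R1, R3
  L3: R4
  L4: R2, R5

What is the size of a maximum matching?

Unit-capacity flow: source→left, listed edges, right→sink; max matching = max flow.
Augmenting path L1→R4 (+1); matched 1.
Augmenting path L2→R1 (+1); matched 2.
Augmenting path L4→R2 (+1); matched 3.
No augmenting path remains; maximum matching = 3.
König certificate: {L2, L4, R4} is a vertex cover of size 3 (every listed pair touches it), so no matching can be larger.

3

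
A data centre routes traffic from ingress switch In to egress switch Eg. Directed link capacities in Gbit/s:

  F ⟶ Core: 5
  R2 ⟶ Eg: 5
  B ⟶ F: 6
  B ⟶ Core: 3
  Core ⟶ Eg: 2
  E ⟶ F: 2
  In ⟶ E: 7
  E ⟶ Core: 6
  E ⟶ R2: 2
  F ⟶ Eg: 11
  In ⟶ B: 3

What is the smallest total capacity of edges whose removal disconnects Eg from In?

9

Augment In→E→F→Eg: bottleneck 2, flow now 2.
Augment In→E→R2→Eg: bottleneck 2, flow now 4.
Augment In→E→Core→Eg: bottleneck 2, flow now 6.
Augment In→B→F→Eg: bottleneck 3, flow now 9.
No augmenting path remains; maximum flow = 9.
By max-flow min-cut, the minimum cut capacity equals the max flow.
In the residual graph, reachable from In: {In, E, Core}.
Min-cut edges: In→B (3), E→F (2), E→R2 (2), Core→Eg (2); capacity 3 + 2 + 2 + 2 = 9.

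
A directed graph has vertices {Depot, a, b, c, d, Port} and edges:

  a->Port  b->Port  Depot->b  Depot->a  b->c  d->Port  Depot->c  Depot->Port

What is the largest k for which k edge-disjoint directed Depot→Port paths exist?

3

Assign every edge capacity 1; by Menger, the answer equals the max flow.
Path Depot→Port (+1); total 1.
Path Depot→a→Port (+1); total 2.
Path Depot→b→Port (+1); total 3.
No residual Depot→Port path; max flow = 3.
Certifying cut of size 3: {Depot→Port, Depot→a, Depot→b}.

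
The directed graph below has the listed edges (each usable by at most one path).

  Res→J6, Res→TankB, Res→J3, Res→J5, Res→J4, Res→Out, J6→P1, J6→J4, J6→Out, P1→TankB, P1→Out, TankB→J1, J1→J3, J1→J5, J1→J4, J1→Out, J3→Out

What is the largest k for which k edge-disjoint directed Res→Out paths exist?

4

Assign every edge capacity 1; by Menger, the answer equals the max flow.
Path Res→Out (+1); total 1.
Path Res→J6→Out (+1); total 2.
Path Res→J3→Out (+1); total 3.
Path Res→TankB→J1→Out (+1); total 4.
No residual Res→Out path; max flow = 4.
Certifying cut of size 4: {Res→J3, Res→J6, Res→Out, Res→TankB}.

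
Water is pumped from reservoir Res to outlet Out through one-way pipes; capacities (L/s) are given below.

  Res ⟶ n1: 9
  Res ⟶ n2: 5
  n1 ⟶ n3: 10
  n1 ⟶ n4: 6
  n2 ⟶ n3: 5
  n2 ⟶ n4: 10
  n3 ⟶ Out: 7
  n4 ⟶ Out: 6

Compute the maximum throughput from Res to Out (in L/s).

13

Augment Res→n1→n3→Out: bottleneck 7, flow now 7.
Augment Res→n1→n4→Out: bottleneck 2, flow now 9.
Augment Res→n2→n4→Out: bottleneck 4, flow now 13.
No augmenting path remains; maximum flow = 13.
In the residual graph, reachable from Res: {Res, n1, n2, n3, n4}.
Min-cut edges: n3→Out (7), n4→Out (6); capacity 7 + 6 = 13.
This cut is saturated, so no flow can exceed 13.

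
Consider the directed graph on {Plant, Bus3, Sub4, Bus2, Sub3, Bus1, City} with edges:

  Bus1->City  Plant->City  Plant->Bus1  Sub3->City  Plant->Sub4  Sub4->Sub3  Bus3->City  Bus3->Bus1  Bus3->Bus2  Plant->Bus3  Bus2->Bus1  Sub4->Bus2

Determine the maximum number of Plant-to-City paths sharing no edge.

Assign every edge capacity 1; by Menger, the answer equals the max flow.
Path Plant→City (+1); total 1.
Path Plant→Bus3→City (+1); total 2.
Path Plant→Bus1→City (+1); total 3.
Path Plant→Sub4→Sub3→City (+1); total 4.
No residual Plant→City path; max flow = 4.
Certifying cut of size 4: {Plant→Bus1, Plant→Bus3, Plant→City, Plant→Sub4}.

4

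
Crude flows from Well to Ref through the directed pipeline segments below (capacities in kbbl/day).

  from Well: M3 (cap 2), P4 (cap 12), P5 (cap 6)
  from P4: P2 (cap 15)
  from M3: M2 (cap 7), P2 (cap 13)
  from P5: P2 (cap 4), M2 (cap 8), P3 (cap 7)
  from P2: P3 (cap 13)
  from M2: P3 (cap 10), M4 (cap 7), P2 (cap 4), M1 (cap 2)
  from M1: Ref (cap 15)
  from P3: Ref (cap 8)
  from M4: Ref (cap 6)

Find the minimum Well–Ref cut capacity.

16

Augment Well→P5→P3→Ref: bottleneck 6, flow now 6.
Augment Well→P4→P2→P3→Ref: bottleneck 2, flow now 8.
Augment Well→M3→M2→M1→Ref: bottleneck 2, flow now 10.
Augment Well→P4→P2→P3→P5→M2→M4→Ref: bottleneck 6, flow now 16. (uses reverse residual edge)
No augmenting path remains; maximum flow = 16.
By max-flow min-cut, the minimum cut capacity equals the max flow.
In the residual graph, reachable from Well: {Well, P4, P2, P3}.
Min-cut edges: Well→M3 (2), Well→P5 (6), P3→Ref (8); capacity 2 + 6 + 8 = 16.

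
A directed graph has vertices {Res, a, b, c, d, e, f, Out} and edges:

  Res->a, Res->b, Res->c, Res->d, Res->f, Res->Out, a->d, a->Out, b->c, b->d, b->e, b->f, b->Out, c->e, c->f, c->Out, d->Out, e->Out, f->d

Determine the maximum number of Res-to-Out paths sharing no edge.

5

Assign every edge capacity 1; by Menger, the answer equals the max flow.
Path Res→Out (+1); total 1.
Path Res→a→Out (+1); total 2.
Path Res→b→Out (+1); total 3.
Path Res→c→Out (+1); total 4.
Path Res→d→Out (+1); total 5.
No residual Res→Out path; max flow = 5.
Certifying cut of size 5: {Res→Out, Res→a, Res→b, Res→c, d→Out}.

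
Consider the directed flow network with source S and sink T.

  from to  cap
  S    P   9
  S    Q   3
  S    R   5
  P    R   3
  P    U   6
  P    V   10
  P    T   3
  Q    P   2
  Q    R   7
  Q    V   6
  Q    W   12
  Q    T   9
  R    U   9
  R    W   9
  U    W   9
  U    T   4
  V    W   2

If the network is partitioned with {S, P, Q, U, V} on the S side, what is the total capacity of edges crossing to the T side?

54

Edges leaving {S, P, Q, U, V}: S→R (5), P→R (3), P→T (3), Q→R (7), Q→W (12), Q→T (9), U→W (9), U→T (4), V→W (2).
Cut capacity = 5 + 3 + 3 + 7 + 12 + 9 + 9 + 4 + 2 = 54.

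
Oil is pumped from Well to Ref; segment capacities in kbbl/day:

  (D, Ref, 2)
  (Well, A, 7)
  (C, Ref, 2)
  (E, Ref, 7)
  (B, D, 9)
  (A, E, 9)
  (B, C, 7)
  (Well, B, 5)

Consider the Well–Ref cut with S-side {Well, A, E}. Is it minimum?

No — its capacity is 12, but the minimum cut has capacity 11.

Given cut capacity: 5 + 7 = 12.
Augment Well→A→E→Ref: bottleneck 7, flow now 7.
Augment Well→B→C→Ref: bottleneck 2, flow now 9.
Augment Well→B→D→Ref: bottleneck 2, flow now 11.
No augmenting path remains; maximum flow = 11.
In the residual graph, reachable from Well: {Well, B, C, D}.
Min-cut edges: Well→A (7), C→Ref (2), D→Ref (2); capacity 7 + 2 + 2 = 11.
Cut capacity 12 exceeds the max flow 11, so it is not minimum.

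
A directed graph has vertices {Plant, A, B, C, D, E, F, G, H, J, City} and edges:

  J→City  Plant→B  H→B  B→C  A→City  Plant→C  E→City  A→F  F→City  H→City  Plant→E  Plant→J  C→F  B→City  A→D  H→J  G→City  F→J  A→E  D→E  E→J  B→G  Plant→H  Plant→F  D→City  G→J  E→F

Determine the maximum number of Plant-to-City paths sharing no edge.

Assign every edge capacity 1; by Menger, the answer equals the max flow.
Path Plant→B→City (+1); total 1.
Path Plant→E→City (+1); total 2.
Path Plant→F→City (+1); total 3.
Path Plant→H→City (+1); total 4.
Path Plant→J→City (+1); total 5.
No residual Plant→City path; max flow = 5.
Certifying cut of size 5: {F→City, J→City, Plant→B, Plant→E, Plant→H}.

5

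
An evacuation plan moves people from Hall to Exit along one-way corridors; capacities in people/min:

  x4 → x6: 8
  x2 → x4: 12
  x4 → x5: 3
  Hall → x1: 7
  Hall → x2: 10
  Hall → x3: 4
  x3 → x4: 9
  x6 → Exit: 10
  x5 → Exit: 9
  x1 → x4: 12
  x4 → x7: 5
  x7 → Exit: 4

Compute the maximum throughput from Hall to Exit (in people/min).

15

Augment Hall→x1→x4→x5→Exit: bottleneck 3, flow now 3.
Augment Hall→x1→x4→x6→Exit: bottleneck 4, flow now 7.
Augment Hall→x2→x4→x6→Exit: bottleneck 4, flow now 11.
Augment Hall→x2→x4→x7→Exit: bottleneck 4, flow now 15.
No augmenting path remains; maximum flow = 15.
In the residual graph, reachable from Hall: {Hall, x1, x2, x3, x4, x7}.
Min-cut edges: x4→x5 (3), x4→x6 (8), x7→Exit (4); capacity 3 + 8 + 4 = 15.
This cut is saturated, so no flow can exceed 15.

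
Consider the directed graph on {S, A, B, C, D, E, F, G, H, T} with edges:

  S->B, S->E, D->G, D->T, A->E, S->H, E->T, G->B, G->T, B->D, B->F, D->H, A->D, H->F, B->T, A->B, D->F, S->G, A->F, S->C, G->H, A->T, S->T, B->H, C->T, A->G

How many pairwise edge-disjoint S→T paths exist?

Assign every edge capacity 1; by Menger, the answer equals the max flow.
Path S→T (+1); total 1.
Path S→B→T (+1); total 2.
Path S→C→T (+1); total 3.
Path S→E→T (+1); total 4.
Path S→G→T (+1); total 5.
No residual S→T path; max flow = 5.
Certifying cut of size 5: {S→B, S→C, S→E, S→G, S→T}.

5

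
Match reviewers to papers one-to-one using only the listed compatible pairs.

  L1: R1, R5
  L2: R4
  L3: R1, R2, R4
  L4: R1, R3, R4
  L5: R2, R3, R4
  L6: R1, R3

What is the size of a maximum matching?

Unit-capacity flow: source→left, listed edges, right→sink; max matching = max flow.
Augmenting path L1→R1 (+1); matched 1.
Augmenting path L2→R4 (+1); matched 2.
Augmenting path L3→R2 (+1); matched 3.
Augmenting path L4→R3 (+1); matched 4.
Augmenting path L6→R1→L1→R5 (+1); matched 5.
No augmenting path remains; maximum matching = 5.
König certificate: {L1, R1, R2, R3, R4} is a vertex cover of size 5 (every listed pair touches it), so no matching can be larger.

5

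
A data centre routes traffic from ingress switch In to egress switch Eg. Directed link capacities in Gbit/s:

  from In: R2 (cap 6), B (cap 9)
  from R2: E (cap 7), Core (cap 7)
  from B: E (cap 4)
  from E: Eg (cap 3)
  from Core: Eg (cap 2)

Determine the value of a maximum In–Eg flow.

Augment In→R2→E→Eg: bottleneck 3, flow now 3.
Augment In→R2→Core→Eg: bottleneck 2, flow now 5.
No augmenting path remains; maximum flow = 5.
In the residual graph, reachable from In: {In, R2, B, E, Core}.
Min-cut edges: E→Eg (3), Core→Eg (2); capacity 3 + 2 = 5.
This cut is saturated, so no flow can exceed 5.

5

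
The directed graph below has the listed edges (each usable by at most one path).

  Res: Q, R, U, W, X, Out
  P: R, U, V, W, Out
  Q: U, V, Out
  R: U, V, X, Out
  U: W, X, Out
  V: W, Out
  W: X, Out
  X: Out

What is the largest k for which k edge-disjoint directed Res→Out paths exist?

6

Assign every edge capacity 1; by Menger, the answer equals the max flow.
Path Res→Out (+1); total 1.
Path Res→Q→Out (+1); total 2.
Path Res→R→Out (+1); total 3.
Path Res→U→Out (+1); total 4.
Path Res→W→Out (+1); total 5.
Path Res→X→Out (+1); total 6.
No residual Res→Out path; max flow = 6.
Certifying cut of size 6: {Res→Out, Res→Q, Res→R, Res→U, Res→W, Res→X}.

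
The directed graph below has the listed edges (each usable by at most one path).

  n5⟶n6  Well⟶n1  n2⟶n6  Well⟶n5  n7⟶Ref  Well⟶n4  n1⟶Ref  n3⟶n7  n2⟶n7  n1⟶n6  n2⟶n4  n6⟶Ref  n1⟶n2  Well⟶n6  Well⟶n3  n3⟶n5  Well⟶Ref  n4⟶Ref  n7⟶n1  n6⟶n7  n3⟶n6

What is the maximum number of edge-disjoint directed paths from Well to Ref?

5

Assign every edge capacity 1; by Menger, the answer equals the max flow.
Path Well→Ref (+1); total 1.
Path Well→n1→Ref (+1); total 2.
Path Well→n4→Ref (+1); total 3.
Path Well→n6→Ref (+1); total 4.
Path Well→n3→n7→Ref (+1); total 5.
No residual Well→Ref path; max flow = 5.
Certifying cut of size 5: {Well→Ref, n1→Ref, n4→Ref, n6→Ref, n7→Ref}.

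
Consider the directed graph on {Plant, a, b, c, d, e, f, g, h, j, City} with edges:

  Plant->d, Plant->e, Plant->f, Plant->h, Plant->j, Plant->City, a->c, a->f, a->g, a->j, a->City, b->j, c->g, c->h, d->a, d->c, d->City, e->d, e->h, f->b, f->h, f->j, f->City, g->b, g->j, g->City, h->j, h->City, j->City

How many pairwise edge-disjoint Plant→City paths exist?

Assign every edge capacity 1; by Menger, the answer equals the max flow.
Path Plant→City (+1); total 1.
Path Plant→d→City (+1); total 2.
Path Plant→f→City (+1); total 3.
Path Plant→h→City (+1); total 4.
Path Plant→j→City (+1); total 5.
Path Plant→e→d→a→City (+1); total 6.
No residual Plant→City path; max flow = 6.
Certifying cut of size 6: {Plant→City, Plant→d, Plant→e, Plant→f, Plant→h, Plant→j}.

6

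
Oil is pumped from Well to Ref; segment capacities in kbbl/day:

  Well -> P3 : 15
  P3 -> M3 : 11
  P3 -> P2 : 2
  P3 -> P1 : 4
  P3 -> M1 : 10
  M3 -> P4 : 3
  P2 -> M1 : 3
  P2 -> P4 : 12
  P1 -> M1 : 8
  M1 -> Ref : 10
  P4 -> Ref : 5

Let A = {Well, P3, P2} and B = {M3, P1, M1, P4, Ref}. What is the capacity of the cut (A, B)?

Edges leaving {Well, P3, P2}: P3→M3 (11), P3→P1 (4), P3→M1 (10), P2→M1 (3), P2→P4 (12).
Cut capacity = 11 + 4 + 10 + 3 + 12 = 40.

40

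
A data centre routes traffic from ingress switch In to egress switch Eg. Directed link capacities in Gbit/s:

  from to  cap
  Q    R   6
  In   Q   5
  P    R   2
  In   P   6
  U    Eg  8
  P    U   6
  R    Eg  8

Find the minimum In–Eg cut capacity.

11

Augment In→P→R→Eg: bottleneck 2, flow now 2.
Augment In→P→U→Eg: bottleneck 4, flow now 6.
Augment In→Q→R→Eg: bottleneck 5, flow now 11.
No augmenting path remains; maximum flow = 11.
By max-flow min-cut, the minimum cut capacity equals the max flow.
In the residual graph, reachable from In: {In}.
Min-cut edges: In→P (6), In→Q (5); capacity 6 + 5 = 11.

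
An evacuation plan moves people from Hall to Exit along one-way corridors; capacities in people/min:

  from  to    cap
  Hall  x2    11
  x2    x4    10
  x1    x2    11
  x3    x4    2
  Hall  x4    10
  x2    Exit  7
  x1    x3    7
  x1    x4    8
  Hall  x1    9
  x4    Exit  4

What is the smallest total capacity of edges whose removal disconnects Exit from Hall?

Augment Hall→x2→Exit: bottleneck 7, flow now 7.
Augment Hall→x4→Exit: bottleneck 4, flow now 11.
No augmenting path remains; maximum flow = 11.
By max-flow min-cut, the minimum cut capacity equals the max flow.
In the residual graph, reachable from Hall: {Hall, x1, x2, x3, x4}.
Min-cut edges: x2→Exit (7), x4→Exit (4); capacity 7 + 4 = 11.

11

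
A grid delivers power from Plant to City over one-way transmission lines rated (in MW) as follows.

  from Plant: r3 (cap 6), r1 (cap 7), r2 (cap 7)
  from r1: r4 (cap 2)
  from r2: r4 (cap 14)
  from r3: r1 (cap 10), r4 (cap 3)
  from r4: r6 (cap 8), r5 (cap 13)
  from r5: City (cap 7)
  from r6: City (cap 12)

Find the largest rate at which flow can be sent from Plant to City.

12

Augment Plant→r1→r4→r5→City: bottleneck 2, flow now 2.
Augment Plant→r2→r4→r5→City: bottleneck 5, flow now 7.
Augment Plant→r2→r4→r6→City: bottleneck 2, flow now 9.
Augment Plant→r3→r4→r6→City: bottleneck 3, flow now 12.
No augmenting path remains; maximum flow = 12.
In the residual graph, reachable from Plant: {Plant, r1, r3}.
Min-cut edges: Plant→r2 (7), r1→r4 (2), r3→r4 (3); capacity 7 + 2 + 3 = 12.
This cut is saturated, so no flow can exceed 12.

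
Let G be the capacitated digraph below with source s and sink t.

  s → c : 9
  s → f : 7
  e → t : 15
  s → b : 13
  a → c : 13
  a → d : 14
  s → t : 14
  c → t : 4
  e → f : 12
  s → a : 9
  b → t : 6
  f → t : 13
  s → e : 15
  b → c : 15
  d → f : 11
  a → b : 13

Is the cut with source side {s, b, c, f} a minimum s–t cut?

Given cut capacity: 9 + 15 + 14 + 6 + 4 + 13 = 61.
Augment s→t: bottleneck 14, flow now 14.
Augment s→b→t: bottleneck 6, flow now 20.
Augment s→c→t: bottleneck 4, flow now 24.
Augment s→e→t: bottleneck 15, flow now 39.
Augment s→f→t: bottleneck 7, flow now 46.
Augment s→a→d→f→t: bottleneck 6, flow now 52.
No augmenting path remains; maximum flow = 52.
In the residual graph, reachable from s: {s, a, b, c, d, f}.
Min-cut edges: s→e (15), s→t (14), b→t (6), c→t (4), f→t (13); capacity 15 + 14 + 6 + 4 + 13 = 52.
Cut capacity 61 exceeds the max flow 52, so it is not minimum.

No — its capacity is 61, but the minimum cut has capacity 52.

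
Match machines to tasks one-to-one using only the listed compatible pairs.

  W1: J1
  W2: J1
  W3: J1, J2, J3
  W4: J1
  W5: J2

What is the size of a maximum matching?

Unit-capacity flow: source→left, listed edges, right→sink; max matching = max flow.
Augmenting path W1→J1 (+1); matched 1.
Augmenting path W3→J2 (+1); matched 2.
Augmenting path W5→J2→W3→J3 (+1); matched 3.
No augmenting path remains; maximum matching = 3.
König certificate: {W3, W5, J1} is a vertex cover of size 3 (every listed pair touches it), so no matching can be larger.

3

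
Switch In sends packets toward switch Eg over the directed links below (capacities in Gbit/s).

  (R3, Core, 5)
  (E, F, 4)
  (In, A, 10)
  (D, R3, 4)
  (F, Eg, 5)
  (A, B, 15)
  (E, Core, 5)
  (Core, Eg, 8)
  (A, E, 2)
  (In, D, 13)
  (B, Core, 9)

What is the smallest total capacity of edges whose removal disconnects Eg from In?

10

Augment In→D→R3→Core→Eg: bottleneck 4, flow now 4.
Augment In→A→E→Core→Eg: bottleneck 2, flow now 6.
Augment In→A→B→Core→Eg: bottleneck 2, flow now 8.
Augment In→A→B→Core→E→F→Eg: bottleneck 2, flow now 10. (uses reverse residual edge)
No augmenting path remains; maximum flow = 10.
By max-flow min-cut, the minimum cut capacity equals the max flow.
In the residual graph, reachable from In: {In, D, A, R3, B, Core}.
Min-cut edges: A→E (2), Core→Eg (8); capacity 2 + 8 = 10.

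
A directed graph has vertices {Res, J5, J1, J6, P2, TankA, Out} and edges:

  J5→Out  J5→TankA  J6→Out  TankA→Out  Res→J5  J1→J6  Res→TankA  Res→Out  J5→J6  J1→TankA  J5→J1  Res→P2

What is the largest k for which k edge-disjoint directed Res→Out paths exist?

3

Assign every edge capacity 1; by Menger, the answer equals the max flow.
Path Res→Out (+1); total 1.
Path Res→J5→Out (+1); total 2.
Path Res→TankA→Out (+1); total 3.
No residual Res→Out path; max flow = 3.
Certifying cut of size 3: {Res→J5, Res→Out, Res→TankA}.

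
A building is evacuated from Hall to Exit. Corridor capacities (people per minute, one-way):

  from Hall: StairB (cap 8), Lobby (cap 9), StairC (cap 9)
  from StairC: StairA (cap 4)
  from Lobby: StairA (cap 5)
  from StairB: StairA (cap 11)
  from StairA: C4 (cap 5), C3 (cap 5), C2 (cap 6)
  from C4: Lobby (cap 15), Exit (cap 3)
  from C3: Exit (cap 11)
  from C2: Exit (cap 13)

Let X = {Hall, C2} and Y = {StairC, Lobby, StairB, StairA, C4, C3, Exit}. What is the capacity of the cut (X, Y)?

Edges leaving {Hall, C2}: Hall→StairC (9), Hall→Lobby (9), Hall→StairB (8), C2→Exit (13).
Cut capacity = 9 + 9 + 8 + 13 = 39.

39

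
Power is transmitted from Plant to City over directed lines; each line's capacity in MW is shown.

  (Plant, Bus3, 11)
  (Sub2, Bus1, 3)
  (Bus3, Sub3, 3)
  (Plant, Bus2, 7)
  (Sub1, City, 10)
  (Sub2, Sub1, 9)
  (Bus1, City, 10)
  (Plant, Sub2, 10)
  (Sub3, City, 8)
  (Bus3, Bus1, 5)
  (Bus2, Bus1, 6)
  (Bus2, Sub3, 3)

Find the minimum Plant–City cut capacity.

25

Augment Plant→Bus3→Bus1→City: bottleneck 5, flow now 5.
Augment Plant→Bus3→Sub3→City: bottleneck 3, flow now 8.
Augment Plant→Sub2→Bus1→City: bottleneck 3, flow now 11.
Augment Plant→Sub2→Sub1→City: bottleneck 7, flow now 18.
Augment Plant→Bus2→Bus1→City: bottleneck 2, flow now 20.
Augment Plant→Bus2→Sub3→City: bottleneck 3, flow now 23.
Augment Plant→Bus2→Bus1→Sub2→Sub1→City: bottleneck 2, flow now 25. (uses reverse residual edge)
No augmenting path remains; maximum flow = 25.
By max-flow min-cut, the minimum cut capacity equals the max flow.
In the residual graph, reachable from Plant: {Plant, Bus3}.
Min-cut edges: Plant→Sub2 (10), Plant→Bus2 (7), Bus3→Bus1 (5), Bus3→Sub3 (3); capacity 10 + 7 + 5 + 3 = 25.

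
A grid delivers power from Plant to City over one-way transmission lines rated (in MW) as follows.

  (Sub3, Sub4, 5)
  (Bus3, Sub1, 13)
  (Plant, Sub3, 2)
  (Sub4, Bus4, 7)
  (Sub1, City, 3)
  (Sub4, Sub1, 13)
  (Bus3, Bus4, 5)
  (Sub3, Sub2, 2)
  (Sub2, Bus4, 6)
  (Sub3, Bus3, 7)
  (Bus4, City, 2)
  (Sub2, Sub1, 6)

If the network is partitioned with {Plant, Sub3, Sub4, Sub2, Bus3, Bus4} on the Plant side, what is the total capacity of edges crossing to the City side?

34

Edges leaving {Plant, Sub3, Sub4, Sub2, Bus3, Bus4}: Sub4→Sub1 (13), Sub2→Sub1 (6), Bus3→Sub1 (13), Bus4→City (2).
Cut capacity = 13 + 6 + 13 + 2 = 34.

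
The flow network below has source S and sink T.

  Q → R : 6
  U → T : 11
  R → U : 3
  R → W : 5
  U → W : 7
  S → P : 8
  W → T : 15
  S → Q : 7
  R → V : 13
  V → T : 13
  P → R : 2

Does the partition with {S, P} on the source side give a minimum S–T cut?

No — its capacity is 9, but the minimum cut has capacity 8.

Given cut capacity: 7 + 2 = 9.
Augment S→P→R→U→T: bottleneck 2, flow now 2.
Augment S→Q→R→U→T: bottleneck 1, flow now 3.
Augment S→Q→R→V→T: bottleneck 5, flow now 8.
No augmenting path remains; maximum flow = 8.
In the residual graph, reachable from S: {S, P, Q}.
Min-cut edges: P→R (2), Q→R (6); capacity 2 + 6 = 8.
Cut capacity 9 exceeds the max flow 8, so it is not minimum.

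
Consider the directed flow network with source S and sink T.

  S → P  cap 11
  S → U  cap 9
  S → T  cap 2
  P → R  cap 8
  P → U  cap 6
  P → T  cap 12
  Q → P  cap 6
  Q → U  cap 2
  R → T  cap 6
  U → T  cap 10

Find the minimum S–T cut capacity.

Augment S→T: bottleneck 2, flow now 2.
Augment S→P→T: bottleneck 11, flow now 13.
Augment S→U→T: bottleneck 9, flow now 22.
No augmenting path remains; maximum flow = 22.
By max-flow min-cut, the minimum cut capacity equals the max flow.
In the residual graph, reachable from S: {S}.
Min-cut edges: S→P (11), S→U (9), S→T (2); capacity 11 + 9 + 2 = 22.

22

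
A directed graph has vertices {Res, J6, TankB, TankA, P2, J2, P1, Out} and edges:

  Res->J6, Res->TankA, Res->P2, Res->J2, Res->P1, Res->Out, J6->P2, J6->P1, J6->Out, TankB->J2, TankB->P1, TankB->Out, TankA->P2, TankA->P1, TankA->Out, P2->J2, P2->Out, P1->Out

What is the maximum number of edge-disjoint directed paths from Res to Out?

Assign every edge capacity 1; by Menger, the answer equals the max flow.
Path Res→Out (+1); total 1.
Path Res→J6→Out (+1); total 2.
Path Res→TankA→Out (+1); total 3.
Path Res→P2→Out (+1); total 4.
Path Res→P1→Out (+1); total 5.
No residual Res→Out path; max flow = 5.
Certifying cut of size 5: {Res→J6, Res→Out, Res→P1, Res→P2, Res→TankA}.

5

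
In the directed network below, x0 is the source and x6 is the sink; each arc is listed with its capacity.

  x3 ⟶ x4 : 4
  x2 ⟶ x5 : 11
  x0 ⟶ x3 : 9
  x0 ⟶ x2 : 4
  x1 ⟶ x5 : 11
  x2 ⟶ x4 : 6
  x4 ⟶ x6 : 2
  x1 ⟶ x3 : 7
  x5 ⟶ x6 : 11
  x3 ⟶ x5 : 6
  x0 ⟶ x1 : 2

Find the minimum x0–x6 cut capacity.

13

Augment x0→x1→x5→x6: bottleneck 2, flow now 2.
Augment x0→x2→x4→x6: bottleneck 2, flow now 4.
Augment x0→x2→x5→x6: bottleneck 2, flow now 6.
Augment x0→x3→x5→x6: bottleneck 6, flow now 12.
Augment x0→x3→x4→x2→x5→x6: bottleneck 1, flow now 13. (uses reverse residual edge)
No augmenting path remains; maximum flow = 13.
By max-flow min-cut, the minimum cut capacity equals the max flow.
In the residual graph, reachable from x0: {x0, x1, x2, x3, x4, x5}.
Min-cut edges: x4→x6 (2), x5→x6 (11); capacity 2 + 11 = 13.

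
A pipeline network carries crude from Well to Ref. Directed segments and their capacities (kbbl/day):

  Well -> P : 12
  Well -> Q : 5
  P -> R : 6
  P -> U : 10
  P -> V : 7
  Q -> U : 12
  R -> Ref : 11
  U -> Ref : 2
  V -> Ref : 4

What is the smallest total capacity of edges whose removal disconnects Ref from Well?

Augment Well→P→R→Ref: bottleneck 6, flow now 6.
Augment Well→P→U→Ref: bottleneck 2, flow now 8.
Augment Well→P→V→Ref: bottleneck 4, flow now 12.
No augmenting path remains; maximum flow = 12.
By max-flow min-cut, the minimum cut capacity equals the max flow.
In the residual graph, reachable from Well: {Well, P, Q, U, V}.
Min-cut edges: P→R (6), U→Ref (2), V→Ref (4); capacity 6 + 2 + 4 = 12.

12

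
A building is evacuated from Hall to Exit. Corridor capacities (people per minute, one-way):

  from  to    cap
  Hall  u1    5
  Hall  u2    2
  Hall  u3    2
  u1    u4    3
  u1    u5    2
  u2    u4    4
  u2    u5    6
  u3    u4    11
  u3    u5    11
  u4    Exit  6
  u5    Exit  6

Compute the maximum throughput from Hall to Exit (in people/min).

Augment Hall→u1→u4→Exit: bottleneck 3, flow now 3.
Augment Hall→u1→u5→Exit: bottleneck 2, flow now 5.
Augment Hall→u2→u4→Exit: bottleneck 2, flow now 7.
Augment Hall→u3→u4→Exit: bottleneck 1, flow now 8.
Augment Hall→u3→u5→Exit: bottleneck 1, flow now 9.
No augmenting path remains; maximum flow = 9.
In the residual graph, reachable from Hall: {Hall}.
Min-cut edges: Hall→u1 (5), Hall→u2 (2), Hall→u3 (2); capacity 5 + 2 + 2 = 9.
This cut is saturated, so no flow can exceed 9.

9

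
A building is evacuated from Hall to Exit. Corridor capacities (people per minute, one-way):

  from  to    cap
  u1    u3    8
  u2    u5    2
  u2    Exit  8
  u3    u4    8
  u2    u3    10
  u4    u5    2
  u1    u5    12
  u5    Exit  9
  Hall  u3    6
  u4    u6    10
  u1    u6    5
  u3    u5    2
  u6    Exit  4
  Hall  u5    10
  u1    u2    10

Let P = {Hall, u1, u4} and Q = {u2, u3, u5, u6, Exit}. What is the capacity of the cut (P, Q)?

63

Edges leaving {Hall, u1, u4}: Hall→u3 (6), Hall→u5 (10), u1→u2 (10), u1→u3 (8), u1→u5 (12), u1→u6 (5), u4→u5 (2), u4→u6 (10).
Cut capacity = 6 + 10 + 10 + 8 + 12 + 5 + 2 + 10 = 63.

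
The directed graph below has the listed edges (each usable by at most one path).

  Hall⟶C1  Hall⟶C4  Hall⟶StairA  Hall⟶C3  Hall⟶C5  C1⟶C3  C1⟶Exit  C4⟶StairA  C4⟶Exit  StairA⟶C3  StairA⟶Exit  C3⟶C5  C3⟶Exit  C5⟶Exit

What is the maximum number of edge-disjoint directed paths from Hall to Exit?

Assign every edge capacity 1; by Menger, the answer equals the max flow.
Path Hall→C1→Exit (+1); total 1.
Path Hall→C4→Exit (+1); total 2.
Path Hall→StairA→Exit (+1); total 3.
Path Hall→C3→Exit (+1); total 4.
Path Hall→C5→Exit (+1); total 5.
No residual Hall→Exit path; max flow = 5.
Certifying cut of size 5: {Hall→C1, Hall→C3, Hall→C4, Hall→C5, Hall→StairA}.

5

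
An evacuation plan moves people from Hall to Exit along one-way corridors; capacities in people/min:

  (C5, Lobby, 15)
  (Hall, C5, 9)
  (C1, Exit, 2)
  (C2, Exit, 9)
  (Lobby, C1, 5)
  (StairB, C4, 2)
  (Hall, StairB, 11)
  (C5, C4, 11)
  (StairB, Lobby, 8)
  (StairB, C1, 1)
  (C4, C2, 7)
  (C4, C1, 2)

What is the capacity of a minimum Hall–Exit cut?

Augment Hall→StairB→C1→Exit: bottleneck 1, flow now 1.
Augment Hall→StairB→C4→C1→Exit: bottleneck 1, flow now 2.
Augment Hall→StairB→C4→C2→Exit: bottleneck 1, flow now 3.
Augment Hall→C5→C4→C2→Exit: bottleneck 6, flow now 9.
No augmenting path remains; maximum flow = 9.
By max-flow min-cut, the minimum cut capacity equals the max flow.
In the residual graph, reachable from Hall: {Hall, StairB, C5, C4, Lobby, C1}.
Min-cut edges: C4→C2 (7), C1→Exit (2); capacity 7 + 2 = 9.

9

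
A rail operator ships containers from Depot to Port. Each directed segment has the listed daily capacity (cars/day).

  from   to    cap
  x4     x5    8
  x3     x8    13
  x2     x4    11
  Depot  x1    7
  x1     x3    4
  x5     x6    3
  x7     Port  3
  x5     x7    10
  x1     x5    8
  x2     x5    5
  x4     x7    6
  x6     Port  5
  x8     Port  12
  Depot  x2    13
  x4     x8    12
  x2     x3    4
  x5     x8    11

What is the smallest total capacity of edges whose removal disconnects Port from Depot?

18

Augment Depot→x1→x3→x8→Port: bottleneck 4, flow now 4.
Augment Depot→x1→x5→x6→Port: bottleneck 3, flow now 7.
Augment Depot→x2→x3→x8→Port: bottleneck 4, flow now 11.
Augment Depot→x2→x4→x7→Port: bottleneck 3, flow now 14.
Augment Depot→x2→x4→x8→Port: bottleneck 4, flow now 18.
No augmenting path remains; maximum flow = 18.
By max-flow min-cut, the minimum cut capacity equals the max flow.
In the residual graph, reachable from Depot: {Depot, x1, x2, x3, x4, x5, x7, x8}.
Min-cut edges: x5→x6 (3), x7→Port (3), x8→Port (12); capacity 3 + 3 + 12 = 18.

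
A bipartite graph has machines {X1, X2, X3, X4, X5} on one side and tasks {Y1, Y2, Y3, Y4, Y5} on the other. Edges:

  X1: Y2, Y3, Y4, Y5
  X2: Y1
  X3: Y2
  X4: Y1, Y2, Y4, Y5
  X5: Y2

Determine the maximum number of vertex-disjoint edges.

Unit-capacity flow: source→left, listed edges, right→sink; max matching = max flow.
Augmenting path X1→Y2 (+1); matched 1.
Augmenting path X2→Y1 (+1); matched 2.
Augmenting path X4→Y4 (+1); matched 3.
Augmenting path X3→Y2→X1→Y3 (+1); matched 4.
No augmenting path remains; maximum matching = 4.
König certificate: {X1, X2, X4, Y2} is a vertex cover of size 4 (every listed pair touches it), so no matching can be larger.

4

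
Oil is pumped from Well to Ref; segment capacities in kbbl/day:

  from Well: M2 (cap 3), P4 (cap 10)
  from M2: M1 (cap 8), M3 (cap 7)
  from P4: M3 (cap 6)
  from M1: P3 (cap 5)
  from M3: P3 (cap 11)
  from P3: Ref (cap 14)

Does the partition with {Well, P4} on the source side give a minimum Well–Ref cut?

Given cut capacity: 3 + 6 = 9.
Augment Well→M2→M1→P3→Ref: bottleneck 3, flow now 3.
Augment Well→P4→M3→P3→Ref: bottleneck 6, flow now 9.
No augmenting path remains; maximum flow = 9.
Cut capacity 9 equals the max flow, so it is a minimum cut.

Yes — it is a minimum cut (capacity 9).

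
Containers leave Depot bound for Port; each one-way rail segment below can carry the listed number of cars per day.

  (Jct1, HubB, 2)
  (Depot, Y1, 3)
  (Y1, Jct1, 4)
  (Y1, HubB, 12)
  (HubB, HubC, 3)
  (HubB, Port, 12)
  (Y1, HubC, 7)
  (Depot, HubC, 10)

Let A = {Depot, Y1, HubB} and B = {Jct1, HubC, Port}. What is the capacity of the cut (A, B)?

Edges leaving {Depot, Y1, HubB}: Depot→HubC (10), Y1→Jct1 (4), Y1→HubC (7), HubB→HubC (3), HubB→Port (12).
Cut capacity = 10 + 4 + 7 + 3 + 12 = 36.

36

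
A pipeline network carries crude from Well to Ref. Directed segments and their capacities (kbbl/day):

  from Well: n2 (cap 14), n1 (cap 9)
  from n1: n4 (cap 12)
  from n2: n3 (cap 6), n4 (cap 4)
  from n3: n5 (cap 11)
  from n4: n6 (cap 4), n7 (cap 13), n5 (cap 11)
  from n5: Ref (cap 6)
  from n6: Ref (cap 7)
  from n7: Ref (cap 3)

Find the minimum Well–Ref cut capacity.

Augment Well→n1→n4→n5→Ref: bottleneck 6, flow now 6.
Augment Well→n1→n4→n6→Ref: bottleneck 3, flow now 9.
Augment Well→n2→n4→n6→Ref: bottleneck 1, flow now 10.
Augment Well→n2→n4→n7→Ref: bottleneck 3, flow now 13.
No augmenting path remains; maximum flow = 13.
By max-flow min-cut, the minimum cut capacity equals the max flow.
In the residual graph, reachable from Well: {Well, n1, n2, n3, n4, n5, n7}.
Min-cut edges: n4→n6 (4), n5→Ref (6), n7→Ref (3); capacity 4 + 6 + 3 = 13.

13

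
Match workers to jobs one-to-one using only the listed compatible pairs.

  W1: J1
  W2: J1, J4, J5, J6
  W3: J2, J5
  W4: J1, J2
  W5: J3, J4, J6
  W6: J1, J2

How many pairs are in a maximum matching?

Unit-capacity flow: source→left, listed edges, right→sink; max matching = max flow.
Augmenting path W1→J1 (+1); matched 1.
Augmenting path W2→J4 (+1); matched 2.
Augmenting path W3→J2 (+1); matched 3.
Augmenting path W5→J3 (+1); matched 4.
Augmenting path W4→J2→W3→J5 (+1); matched 5.
No augmenting path remains; maximum matching = 5.
König certificate: {W2, W3, W5, J1, J2} is a vertex cover of size 5 (every listed pair touches it), so no matching can be larger.

5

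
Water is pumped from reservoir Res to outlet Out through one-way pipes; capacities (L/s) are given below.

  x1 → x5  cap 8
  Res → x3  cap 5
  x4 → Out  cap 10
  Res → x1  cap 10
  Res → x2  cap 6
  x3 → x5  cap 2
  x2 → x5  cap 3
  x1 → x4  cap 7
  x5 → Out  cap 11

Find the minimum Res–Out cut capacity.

15

Augment Res→x1→x4→Out: bottleneck 7, flow now 7.
Augment Res→x1→x5→Out: bottleneck 3, flow now 10.
Augment Res→x2→x5→Out: bottleneck 3, flow now 13.
Augment Res→x3→x5→Out: bottleneck 2, flow now 15.
No augmenting path remains; maximum flow = 15.
By max-flow min-cut, the minimum cut capacity equals the max flow.
In the residual graph, reachable from Res: {Res, x2, x3}.
Min-cut edges: Res→x1 (10), x2→x5 (3), x3→x5 (2); capacity 10 + 3 + 2 = 15.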